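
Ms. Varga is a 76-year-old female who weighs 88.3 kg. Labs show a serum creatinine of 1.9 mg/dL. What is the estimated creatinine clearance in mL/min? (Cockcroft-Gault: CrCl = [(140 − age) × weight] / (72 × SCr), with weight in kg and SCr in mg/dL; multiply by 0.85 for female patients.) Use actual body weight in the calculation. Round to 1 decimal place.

CrCl = (140 − 76) × 88.3 / (72 × 1.9) × 0.85 = 5651.2 / 136.80 × 0.85 ≈ 35.1 mL/min

35.1 mL/min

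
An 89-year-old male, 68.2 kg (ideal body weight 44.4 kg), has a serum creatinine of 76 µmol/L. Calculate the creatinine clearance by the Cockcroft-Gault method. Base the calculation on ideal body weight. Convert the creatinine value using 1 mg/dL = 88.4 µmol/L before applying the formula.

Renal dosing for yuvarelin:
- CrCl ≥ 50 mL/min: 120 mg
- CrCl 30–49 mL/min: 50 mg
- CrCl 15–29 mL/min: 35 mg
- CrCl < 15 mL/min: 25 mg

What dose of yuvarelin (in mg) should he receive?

SCr = 76 / 88.4 = 0.86 mg/dL
CrCl = (140 − 89) × 44.4 / (72 × 0.86) = 2264.4 / 61.92 ≈ 36.6 mL/min
CrCl ≈ 37 mL/min → bracket 30–49 mL/min.
Dose for this bracket: 50 mg.

50 mg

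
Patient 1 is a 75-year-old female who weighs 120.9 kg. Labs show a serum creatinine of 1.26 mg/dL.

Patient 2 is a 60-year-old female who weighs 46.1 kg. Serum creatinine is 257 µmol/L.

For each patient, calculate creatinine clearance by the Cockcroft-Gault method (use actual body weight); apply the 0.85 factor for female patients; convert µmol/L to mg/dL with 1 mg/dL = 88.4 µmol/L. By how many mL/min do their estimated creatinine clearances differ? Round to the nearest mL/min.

59 mL/min

Patient 1: CrCl = (140 − 75) × 120.9 / (72 × 1.26) × 0.85 = 7858.5 / 90.72 × 0.85 ≈ 73.6 mL/min
Patient 2: SCr = 257 / 88.4 = 2.907 mg/dL
Patient 2: CrCl = (140 − 60) × 46.1 / (72 × 2.907) × 0.85 = 3688.0 / 209.30 × 0.85 ≈ 15.0 mL/min
|73.6 − 15.0| = 58.6 mL/min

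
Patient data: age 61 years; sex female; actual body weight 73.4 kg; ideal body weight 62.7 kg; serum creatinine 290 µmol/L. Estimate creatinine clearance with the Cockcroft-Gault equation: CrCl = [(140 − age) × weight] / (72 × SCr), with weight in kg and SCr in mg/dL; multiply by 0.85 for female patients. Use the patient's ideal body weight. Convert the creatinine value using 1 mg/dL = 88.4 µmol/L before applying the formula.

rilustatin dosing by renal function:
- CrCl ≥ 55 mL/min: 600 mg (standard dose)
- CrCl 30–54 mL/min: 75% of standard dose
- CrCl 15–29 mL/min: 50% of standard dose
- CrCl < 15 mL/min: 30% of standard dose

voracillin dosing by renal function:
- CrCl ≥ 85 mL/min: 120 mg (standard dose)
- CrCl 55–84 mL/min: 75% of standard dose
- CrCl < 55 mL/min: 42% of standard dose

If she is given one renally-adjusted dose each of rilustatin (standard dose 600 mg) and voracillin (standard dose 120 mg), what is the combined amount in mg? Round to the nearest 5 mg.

350 mg

SCr = 290 / 88.4 = 3.281 mg/dL
CrCl = (140 − 61) × 62.7 / (72 × 3.281) × 0.85 = 4953.3 / 236.23 × 0.85 ≈ 17.8 mL/min
CrCl ≈ 18 mL/min.
rilustatin: 15–29 mL/min → 50% of 600 mg = 300 mg.
voracillin: < 55 mL/min → 42% of 120 mg = 50.4 mg.
Total = 300 + 50.4 = 350.4 mg.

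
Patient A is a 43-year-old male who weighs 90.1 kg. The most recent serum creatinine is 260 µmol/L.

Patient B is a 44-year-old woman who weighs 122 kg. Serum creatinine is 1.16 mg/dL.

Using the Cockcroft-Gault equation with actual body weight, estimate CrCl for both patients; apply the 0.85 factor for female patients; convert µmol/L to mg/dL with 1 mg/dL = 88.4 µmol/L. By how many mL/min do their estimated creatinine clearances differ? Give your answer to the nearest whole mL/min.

Patient A: SCr = 260 / 88.4 = 2.941 mg/dL
Patient A: CrCl = (140 − 43) × 90.1 / (72 × 2.941) = 8739.7 / 211.75 ≈ 41.3 mL/min
Patient B: CrCl = (140 − 44) × 122 / (72 × 1.16) × 0.85 = 11712.0 / 83.52 × 0.85 ≈ 119.2 mL/min
|41.3 − 119.2| = 77.9 mL/min

78 mL/min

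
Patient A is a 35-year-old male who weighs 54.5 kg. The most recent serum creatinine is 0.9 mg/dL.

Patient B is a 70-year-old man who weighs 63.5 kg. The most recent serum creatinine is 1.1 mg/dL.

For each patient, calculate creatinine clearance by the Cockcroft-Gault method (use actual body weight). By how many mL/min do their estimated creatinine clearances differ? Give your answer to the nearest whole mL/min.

Patient A: CrCl = (140 − 35) × 54.5 / (72 × 0.9) = 5722.5 / 64.80 ≈ 88.3 mL/min
Patient B: CrCl = (140 − 70) × 63.5 / (72 × 1.1) = 4445.0 / 79.20 ≈ 56.1 mL/min
|88.3 − 56.1| = 32.2 mL/min

32 mL/min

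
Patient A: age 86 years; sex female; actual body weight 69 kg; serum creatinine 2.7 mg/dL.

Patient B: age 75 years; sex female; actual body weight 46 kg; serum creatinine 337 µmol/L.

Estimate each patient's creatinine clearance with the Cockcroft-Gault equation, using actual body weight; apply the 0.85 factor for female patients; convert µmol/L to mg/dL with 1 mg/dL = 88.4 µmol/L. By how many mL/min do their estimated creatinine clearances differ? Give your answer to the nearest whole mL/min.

Patient A: CrCl = (140 − 86) × 69 / (72 × 2.7) × 0.85 = 3726.0 / 194.40 × 0.85 ≈ 16.3 mL/min
Patient B: SCr = 337 / 88.4 = 3.812 mg/dL
Patient B: CrCl = (140 − 75) × 46 / (72 × 3.812) × 0.85 = 2990.0 / 274.46 × 0.85 ≈ 9.3 mL/min
|16.3 − 9.3| = 7.0 mL/min

7 mL/min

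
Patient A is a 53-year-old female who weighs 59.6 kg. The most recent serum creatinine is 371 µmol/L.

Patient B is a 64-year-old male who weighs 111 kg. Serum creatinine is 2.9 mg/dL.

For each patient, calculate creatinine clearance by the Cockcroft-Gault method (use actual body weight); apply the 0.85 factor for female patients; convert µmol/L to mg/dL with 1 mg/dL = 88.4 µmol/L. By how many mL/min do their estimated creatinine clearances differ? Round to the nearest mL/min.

26 mL/min

Patient A: SCr = 371 / 88.4 = 4.197 mg/dL
Patient A: CrCl = (140 − 53) × 59.6 / (72 × 4.197) × 0.85 = 5185.2 / 302.18 × 0.85 ≈ 14.6 mL/min
Patient B: CrCl = (140 − 64) × 111 / (72 × 2.9) = 8436.0 / 208.80 ≈ 40.4 mL/min
|14.6 − 40.4| = 25.8 mL/min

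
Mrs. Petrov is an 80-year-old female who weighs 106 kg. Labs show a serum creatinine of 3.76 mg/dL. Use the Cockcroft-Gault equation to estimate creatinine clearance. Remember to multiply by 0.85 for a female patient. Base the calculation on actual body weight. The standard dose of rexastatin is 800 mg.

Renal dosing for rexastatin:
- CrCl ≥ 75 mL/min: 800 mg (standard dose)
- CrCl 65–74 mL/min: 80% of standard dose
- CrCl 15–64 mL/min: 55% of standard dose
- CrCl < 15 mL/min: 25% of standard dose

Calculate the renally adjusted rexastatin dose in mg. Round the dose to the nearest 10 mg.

CrCl = (140 − 80) × 106 / (72 × 3.76) × 0.85 = 6360.0 / 270.72 × 0.85 ≈ 20.0 mL/min
CrCl ≈ 20 mL/min → bracket 15–64 mL/min.
55% of 800 mg = 440 mg

440 mg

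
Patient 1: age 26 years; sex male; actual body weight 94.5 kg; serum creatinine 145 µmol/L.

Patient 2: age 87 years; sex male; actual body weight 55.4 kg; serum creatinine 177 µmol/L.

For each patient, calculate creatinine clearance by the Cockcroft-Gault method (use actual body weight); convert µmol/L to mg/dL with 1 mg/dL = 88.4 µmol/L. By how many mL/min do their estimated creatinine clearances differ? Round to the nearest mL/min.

Patient 1: SCr = 145 / 88.4 = 1.64 mg/dL
Patient 1: CrCl = (140 − 26) × 94.5 / (72 × 1.64) = 10773.0 / 118.08 ≈ 91.2 mL/min
Patient 2: SCr = 177 / 88.4 = 2.002 mg/dL
Patient 2: CrCl = (140 − 87) × 55.4 / (72 × 2.002) = 2936.2 / 144.14 ≈ 20.4 mL/min
|91.2 − 20.4| = 70.8 mL/min

71 mL/min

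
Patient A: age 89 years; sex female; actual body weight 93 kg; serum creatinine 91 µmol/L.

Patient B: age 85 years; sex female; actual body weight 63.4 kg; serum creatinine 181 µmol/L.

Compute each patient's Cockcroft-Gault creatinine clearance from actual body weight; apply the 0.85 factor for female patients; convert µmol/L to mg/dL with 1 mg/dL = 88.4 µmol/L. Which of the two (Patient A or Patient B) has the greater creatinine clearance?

Patient A: SCr = 91 / 88.4 = 1.029 mg/dL
Patient A: CrCl = (140 − 89) × 93 / (72 × 1.029) × 0.85 = 4743.0 / 74.09 × 0.85 ≈ 54.4 mL/min
Patient B: SCr = 181 / 88.4 = 2.048 mg/dL
Patient B: CrCl = (140 − 85) × 63.4 / (72 × 2.048) × 0.85 = 3487.0 / 147.46 × 0.85 ≈ 20.1 mL/min
54.4 vs 20.1 mL/min → Patient A is higher.

Patient A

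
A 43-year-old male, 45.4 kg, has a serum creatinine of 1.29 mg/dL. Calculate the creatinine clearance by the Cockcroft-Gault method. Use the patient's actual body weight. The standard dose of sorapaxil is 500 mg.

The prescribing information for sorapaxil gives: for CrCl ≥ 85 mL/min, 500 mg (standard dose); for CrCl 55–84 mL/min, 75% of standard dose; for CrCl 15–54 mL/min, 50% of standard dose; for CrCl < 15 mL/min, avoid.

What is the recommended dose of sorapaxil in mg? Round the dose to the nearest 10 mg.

250 mg

CrCl = (140 − 43) × 45.4 / (72 × 1.29) = 4403.8 / 92.88 ≈ 47.4 mL/min
CrCl ≈ 47 mL/min → bracket 15–54 mL/min.
50% of 500 mg = 250 mg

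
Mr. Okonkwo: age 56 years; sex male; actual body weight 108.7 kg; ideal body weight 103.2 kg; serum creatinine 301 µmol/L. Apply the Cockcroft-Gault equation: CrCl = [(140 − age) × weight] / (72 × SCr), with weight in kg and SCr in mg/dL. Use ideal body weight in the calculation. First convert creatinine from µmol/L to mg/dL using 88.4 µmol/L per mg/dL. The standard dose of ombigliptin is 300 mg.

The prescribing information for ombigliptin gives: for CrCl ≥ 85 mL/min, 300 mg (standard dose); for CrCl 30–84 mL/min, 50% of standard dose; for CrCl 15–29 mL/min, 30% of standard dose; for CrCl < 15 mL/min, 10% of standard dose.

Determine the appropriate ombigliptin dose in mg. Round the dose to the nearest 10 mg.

150 mg

SCr = 301 / 88.4 = 3.405 mg/dL
CrCl = (140 − 56) × 103.2 / (72 × 3.405) = 8668.8 / 245.16 ≈ 35.4 mL/min
CrCl ≈ 35 mL/min → bracket 30–84 mL/min.
50% of 300 mg = 150 mg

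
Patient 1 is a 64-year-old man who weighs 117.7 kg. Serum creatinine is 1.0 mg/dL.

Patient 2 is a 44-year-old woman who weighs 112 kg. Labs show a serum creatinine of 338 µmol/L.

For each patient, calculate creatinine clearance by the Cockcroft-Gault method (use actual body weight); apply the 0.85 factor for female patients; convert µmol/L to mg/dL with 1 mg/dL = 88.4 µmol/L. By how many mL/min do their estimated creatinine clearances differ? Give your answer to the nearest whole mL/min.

Patient 1: CrCl = (140 − 64) × 117.7 / (72 × 1) = 8945.2 / 72.00 ≈ 124.2 mL/min
Patient 2: SCr = 338 / 88.4 = 3.824 mg/dL
Patient 2: CrCl = (140 − 44) × 112 / (72 × 3.824) × 0.85 = 10752.0 / 275.33 × 0.85 ≈ 33.2 mL/min
|124.2 − 33.2| = 91.0 mL/min

91 mL/min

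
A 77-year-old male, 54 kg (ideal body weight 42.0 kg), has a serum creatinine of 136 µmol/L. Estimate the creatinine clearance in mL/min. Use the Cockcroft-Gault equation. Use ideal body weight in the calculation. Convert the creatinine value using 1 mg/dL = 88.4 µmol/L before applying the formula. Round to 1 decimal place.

23.9 mL/min

SCr = 136 / 88.4 = 1.538 mg/dL
CrCl = (140 − 77) × 42 / (72 × 1.538) = 2646.0 / 110.74 ≈ 23.9 mL/min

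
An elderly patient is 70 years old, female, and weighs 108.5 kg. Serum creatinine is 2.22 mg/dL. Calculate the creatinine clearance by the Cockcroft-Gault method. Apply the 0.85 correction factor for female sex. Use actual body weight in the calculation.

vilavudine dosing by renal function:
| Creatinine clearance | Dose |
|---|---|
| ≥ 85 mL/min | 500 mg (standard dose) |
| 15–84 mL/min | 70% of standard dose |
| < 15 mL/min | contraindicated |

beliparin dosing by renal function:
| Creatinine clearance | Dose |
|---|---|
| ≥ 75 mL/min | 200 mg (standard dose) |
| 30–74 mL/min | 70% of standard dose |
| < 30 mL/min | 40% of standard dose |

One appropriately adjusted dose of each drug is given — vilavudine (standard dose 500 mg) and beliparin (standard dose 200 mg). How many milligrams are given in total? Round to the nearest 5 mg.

490 mg

CrCl = (140 − 70) × 108.5 / (72 × 2.22) × 0.85 = 7595.0 / 159.84 × 0.85 ≈ 40.4 mL/min
CrCl ≈ 40 mL/min.
vilavudine: 15–84 mL/min → 70% of 500 mg = 350 mg.
beliparin: 30–74 mL/min → 70% of 200 mg = 140 mg.
Total = 350 + 140 = 490 mg.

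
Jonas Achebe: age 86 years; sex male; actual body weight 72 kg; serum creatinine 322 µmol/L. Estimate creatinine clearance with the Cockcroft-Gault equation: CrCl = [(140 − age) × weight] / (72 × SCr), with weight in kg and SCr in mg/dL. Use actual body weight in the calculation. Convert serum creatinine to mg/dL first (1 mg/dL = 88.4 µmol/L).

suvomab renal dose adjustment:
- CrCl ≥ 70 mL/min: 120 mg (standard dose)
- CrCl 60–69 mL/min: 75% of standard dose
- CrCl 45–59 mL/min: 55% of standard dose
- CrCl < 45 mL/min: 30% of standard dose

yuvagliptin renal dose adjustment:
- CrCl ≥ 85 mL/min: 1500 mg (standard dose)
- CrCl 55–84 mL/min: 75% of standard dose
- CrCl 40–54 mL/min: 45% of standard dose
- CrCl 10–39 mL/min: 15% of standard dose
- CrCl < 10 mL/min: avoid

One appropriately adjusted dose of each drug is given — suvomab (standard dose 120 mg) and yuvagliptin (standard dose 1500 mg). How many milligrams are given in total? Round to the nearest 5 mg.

SCr = 322 / 88.4 = 3.643 mg/dL
CrCl = (140 − 86) × 72 / (72 × 3.643) = 3888.0 / 262.30 ≈ 14.8 mL/min
CrCl ≈ 15 mL/min.
suvomab: < 45 mL/min → 30% of 120 mg = 36 mg.
yuvagliptin: 10–39 mL/min → 15% of 1500 mg = 225 mg.
Total = 36 + 225 = 261 mg.

260 mg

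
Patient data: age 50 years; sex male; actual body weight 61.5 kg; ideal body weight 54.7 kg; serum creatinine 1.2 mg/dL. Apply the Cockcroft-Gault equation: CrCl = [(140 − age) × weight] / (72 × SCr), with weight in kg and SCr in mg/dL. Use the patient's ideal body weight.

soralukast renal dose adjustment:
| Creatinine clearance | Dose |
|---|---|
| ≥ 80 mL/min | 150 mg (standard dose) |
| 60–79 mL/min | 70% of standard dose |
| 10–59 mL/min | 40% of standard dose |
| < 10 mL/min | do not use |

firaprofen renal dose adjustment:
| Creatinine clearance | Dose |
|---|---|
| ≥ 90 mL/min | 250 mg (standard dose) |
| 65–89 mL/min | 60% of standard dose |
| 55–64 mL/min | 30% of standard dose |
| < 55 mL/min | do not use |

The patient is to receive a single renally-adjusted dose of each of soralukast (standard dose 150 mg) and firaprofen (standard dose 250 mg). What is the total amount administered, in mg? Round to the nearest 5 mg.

CrCl = (140 − 50) × 54.7 / (72 × 1.2) = 4923.0 / 86.40 ≈ 57.0 mL/min
CrCl ≈ 57 mL/min.
soralukast: 10–59 mL/min → 40% of 150 mg = 60 mg.
firaprofen: 55–64 mL/min → 30% of 250 mg = 75 mg.
Total = 60 + 75 = 135 mg.

135 mg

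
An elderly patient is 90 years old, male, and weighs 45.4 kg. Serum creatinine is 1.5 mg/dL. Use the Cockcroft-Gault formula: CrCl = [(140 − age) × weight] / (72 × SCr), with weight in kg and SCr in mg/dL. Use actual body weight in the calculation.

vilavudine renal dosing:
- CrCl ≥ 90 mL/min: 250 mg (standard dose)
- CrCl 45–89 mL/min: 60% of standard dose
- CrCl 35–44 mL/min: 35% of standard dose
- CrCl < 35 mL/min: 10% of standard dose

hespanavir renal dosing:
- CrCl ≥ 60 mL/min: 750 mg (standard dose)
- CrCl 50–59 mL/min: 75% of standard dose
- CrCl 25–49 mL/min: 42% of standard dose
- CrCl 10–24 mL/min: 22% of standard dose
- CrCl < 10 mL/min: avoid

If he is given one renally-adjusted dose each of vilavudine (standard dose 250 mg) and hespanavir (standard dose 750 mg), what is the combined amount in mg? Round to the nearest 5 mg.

CrCl = (140 − 90) × 45.4 / (72 × 1.5) = 2270.0 / 108.00 ≈ 21.0 mL/min
CrCl ≈ 21 mL/min.
vilavudine: < 35 mL/min → 10% of 250 mg = 25 mg.
hespanavir: 10–24 mL/min → 22% of 750 mg = 165 mg.
Total = 25 + 165 = 190 mg.

190 mg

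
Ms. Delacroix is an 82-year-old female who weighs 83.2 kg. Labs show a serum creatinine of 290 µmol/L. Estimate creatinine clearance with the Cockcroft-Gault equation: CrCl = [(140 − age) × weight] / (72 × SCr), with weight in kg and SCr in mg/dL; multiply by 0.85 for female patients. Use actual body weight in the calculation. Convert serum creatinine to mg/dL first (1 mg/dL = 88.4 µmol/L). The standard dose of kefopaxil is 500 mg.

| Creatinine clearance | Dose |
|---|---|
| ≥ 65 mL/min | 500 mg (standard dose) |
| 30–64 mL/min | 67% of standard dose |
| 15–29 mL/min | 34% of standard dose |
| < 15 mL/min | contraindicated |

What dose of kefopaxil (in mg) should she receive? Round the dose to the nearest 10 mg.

170 mg

SCr = 290 / 88.4 = 3.281 mg/dL
CrCl = (140 − 82) × 83.2 / (72 × 3.281) × 0.85 = 4825.6 / 236.23 × 0.85 ≈ 17.4 mL/min
CrCl ≈ 17 mL/min → bracket 15–29 mL/min.
34% of 500 mg = 170 mg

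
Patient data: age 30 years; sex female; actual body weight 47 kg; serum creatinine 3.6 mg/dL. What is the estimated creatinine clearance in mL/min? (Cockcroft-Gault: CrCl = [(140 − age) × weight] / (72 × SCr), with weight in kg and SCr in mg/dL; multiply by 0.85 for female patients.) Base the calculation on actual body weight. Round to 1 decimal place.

CrCl = (140 − 30) × 47 / (72 × 3.6) × 0.85 = 5170.0 / 259.20 × 0.85 ≈ 17.0 mL/min

17.0 mL/min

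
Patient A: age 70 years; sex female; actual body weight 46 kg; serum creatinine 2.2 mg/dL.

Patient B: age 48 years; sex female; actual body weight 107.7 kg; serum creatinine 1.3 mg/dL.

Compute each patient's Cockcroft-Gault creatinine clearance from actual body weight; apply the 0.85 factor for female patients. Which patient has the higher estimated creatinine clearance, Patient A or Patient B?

Patient B

Patient A: CrCl = (140 − 70) × 46 / (72 × 2.2) × 0.85 = 3220.0 / 158.40 × 0.85 ≈ 17.3 mL/min
Patient B: CrCl = (140 − 48) × 107.7 / (72 × 1.3) × 0.85 = 9908.4 / 93.60 × 0.85 ≈ 90.0 mL/min
17.3 vs 90.0 mL/min → Patient B is higher.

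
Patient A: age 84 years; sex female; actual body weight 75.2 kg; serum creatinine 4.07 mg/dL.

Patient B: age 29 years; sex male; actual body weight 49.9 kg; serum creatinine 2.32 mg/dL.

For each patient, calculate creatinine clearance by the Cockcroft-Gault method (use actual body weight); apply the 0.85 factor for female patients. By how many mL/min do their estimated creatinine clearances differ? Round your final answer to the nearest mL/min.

21 mL/min

Patient A: CrCl = (140 − 84) × 75.2 / (72 × 4.07) × 0.85 = 4211.2 / 293.04 × 0.85 ≈ 12.2 mL/min
Patient B: CrCl = (140 − 29) × 49.9 / (72 × 2.32) = 5538.9 / 167.04 ≈ 33.2 mL/min
|12.2 − 33.2| = 21.0 mL/min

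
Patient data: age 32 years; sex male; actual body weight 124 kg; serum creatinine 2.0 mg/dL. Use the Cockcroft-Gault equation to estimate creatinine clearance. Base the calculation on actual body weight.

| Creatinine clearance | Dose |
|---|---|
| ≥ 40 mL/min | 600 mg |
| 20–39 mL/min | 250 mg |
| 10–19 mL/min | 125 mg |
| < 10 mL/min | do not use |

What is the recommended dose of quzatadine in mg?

CrCl = (140 − 32) × 124 / (72 × 2) = 13392.0 / 144.00 ≈ 93.0 mL/min
CrCl ≈ 93 mL/min → bracket ≥ 40 mL/min.
Dose for this bracket: 600 mg.

600 mg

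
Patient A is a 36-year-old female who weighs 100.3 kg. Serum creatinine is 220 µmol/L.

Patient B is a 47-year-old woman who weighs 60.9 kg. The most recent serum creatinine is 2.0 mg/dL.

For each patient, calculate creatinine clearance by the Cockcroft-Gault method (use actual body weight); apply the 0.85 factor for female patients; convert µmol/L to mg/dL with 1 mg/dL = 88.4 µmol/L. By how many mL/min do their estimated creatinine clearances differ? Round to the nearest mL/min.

Patient A: SCr = 220 / 88.4 = 2.489 mg/dL
Patient A: CrCl = (140 − 36) × 100.3 / (72 × 2.489) × 0.85 = 10431.2 / 179.21 × 0.85 ≈ 49.5 mL/min
Patient B: CrCl = (140 − 47) × 60.9 / (72 × 2) × 0.85 = 5663.7 / 144.00 × 0.85 ≈ 33.4 mL/min
|49.5 − 33.4| = 16.1 mL/min

16 mL/min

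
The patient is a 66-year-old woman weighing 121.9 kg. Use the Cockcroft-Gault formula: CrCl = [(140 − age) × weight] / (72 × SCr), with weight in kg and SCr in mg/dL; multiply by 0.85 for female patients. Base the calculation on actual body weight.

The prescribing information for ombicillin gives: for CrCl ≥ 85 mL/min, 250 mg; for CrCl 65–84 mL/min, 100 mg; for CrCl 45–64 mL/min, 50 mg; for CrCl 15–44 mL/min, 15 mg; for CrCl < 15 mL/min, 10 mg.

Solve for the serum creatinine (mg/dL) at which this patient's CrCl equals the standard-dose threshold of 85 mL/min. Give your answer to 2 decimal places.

Standard dose requires CrCl ≥ 85 mL/min.
Set (140 − 66) × 121.9 × 0.85 / (72 × SCr) = 85
SCr = (140 − 66) × 121.9 × 0.85 / (72 × 85) = 1.253 mg/dL

1.25 mg/dL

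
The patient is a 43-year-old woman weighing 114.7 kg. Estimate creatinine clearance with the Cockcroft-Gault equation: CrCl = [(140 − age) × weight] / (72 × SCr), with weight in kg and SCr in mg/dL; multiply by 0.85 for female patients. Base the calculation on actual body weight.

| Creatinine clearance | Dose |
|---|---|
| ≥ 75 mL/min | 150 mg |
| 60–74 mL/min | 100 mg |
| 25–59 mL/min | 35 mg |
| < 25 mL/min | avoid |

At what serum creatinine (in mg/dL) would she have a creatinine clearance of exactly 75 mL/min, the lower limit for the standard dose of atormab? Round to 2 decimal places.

Standard dose requires CrCl ≥ 75 mL/min.
Set (140 − 43) × 114.7 × 0.85 / (72 × SCr) = 75
SCr = (140 − 43) × 114.7 × 0.85 / (72 × 75) = 1.751 mg/dL

1.75 mg/dL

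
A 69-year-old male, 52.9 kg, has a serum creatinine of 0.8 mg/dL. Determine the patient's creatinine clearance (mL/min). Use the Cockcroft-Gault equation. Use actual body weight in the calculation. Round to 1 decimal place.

65.2 mL/min

CrCl = (140 − 69) × 52.9 / (72 × 0.8) = 3755.9 / 57.60 ≈ 65.2 mL/min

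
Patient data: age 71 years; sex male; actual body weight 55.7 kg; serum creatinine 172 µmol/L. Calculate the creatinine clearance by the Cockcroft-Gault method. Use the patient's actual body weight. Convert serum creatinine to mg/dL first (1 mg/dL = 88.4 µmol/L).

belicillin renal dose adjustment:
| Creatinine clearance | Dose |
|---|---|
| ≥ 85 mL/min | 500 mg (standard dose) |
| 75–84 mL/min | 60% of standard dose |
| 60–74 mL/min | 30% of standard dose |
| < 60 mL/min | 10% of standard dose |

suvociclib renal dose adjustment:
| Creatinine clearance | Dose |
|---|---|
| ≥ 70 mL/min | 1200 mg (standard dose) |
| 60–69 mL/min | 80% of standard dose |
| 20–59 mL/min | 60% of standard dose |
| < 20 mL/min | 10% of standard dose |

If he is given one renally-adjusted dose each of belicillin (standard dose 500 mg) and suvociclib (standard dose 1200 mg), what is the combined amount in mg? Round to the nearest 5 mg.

SCr = 172 / 88.4 = 1.946 mg/dL
CrCl = (140 − 71) × 55.7 / (72 × 1.946) = 3843.3 / 140.11 ≈ 27.4 mL/min
CrCl ≈ 27 mL/min.
belicillin: < 60 mL/min → 10% of 500 mg = 50 mg.
suvociclib: 20–59 mL/min → 60% of 1200 mg = 720 mg.
Total = 50 + 720 = 770 mg.

770 mg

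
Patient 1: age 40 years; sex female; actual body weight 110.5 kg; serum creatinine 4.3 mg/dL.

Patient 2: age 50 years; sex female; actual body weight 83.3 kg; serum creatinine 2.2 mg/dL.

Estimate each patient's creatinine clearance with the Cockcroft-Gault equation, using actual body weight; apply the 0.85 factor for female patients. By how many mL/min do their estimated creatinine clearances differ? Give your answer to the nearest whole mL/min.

10 mL/min

Patient 1: CrCl = (140 − 40) × 110.5 / (72 × 4.3) × 0.85 = 11050.0 / 309.60 × 0.85 ≈ 30.3 mL/min
Patient 2: CrCl = (140 − 50) × 83.3 / (72 × 2.2) × 0.85 = 7497.0 / 158.40 × 0.85 ≈ 40.2 mL/min
|30.3 − 40.2| = 9.9 mL/min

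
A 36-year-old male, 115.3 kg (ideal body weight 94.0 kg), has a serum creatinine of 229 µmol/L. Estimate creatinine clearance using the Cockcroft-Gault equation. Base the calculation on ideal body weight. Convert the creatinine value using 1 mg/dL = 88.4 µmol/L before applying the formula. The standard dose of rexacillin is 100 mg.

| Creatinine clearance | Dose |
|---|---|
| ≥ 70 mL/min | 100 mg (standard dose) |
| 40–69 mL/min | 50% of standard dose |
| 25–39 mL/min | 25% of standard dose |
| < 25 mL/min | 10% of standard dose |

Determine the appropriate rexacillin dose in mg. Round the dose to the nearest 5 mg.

SCr = 229 / 88.4 = 2.59 mg/dL
CrCl = (140 − 36) × 94 / (72 × 2.59) = 9776.0 / 186.48 ≈ 52.4 mL/min
CrCl ≈ 52 mL/min → bracket 40–69 mL/min.
50% of 100 mg = 50 mg

50 mg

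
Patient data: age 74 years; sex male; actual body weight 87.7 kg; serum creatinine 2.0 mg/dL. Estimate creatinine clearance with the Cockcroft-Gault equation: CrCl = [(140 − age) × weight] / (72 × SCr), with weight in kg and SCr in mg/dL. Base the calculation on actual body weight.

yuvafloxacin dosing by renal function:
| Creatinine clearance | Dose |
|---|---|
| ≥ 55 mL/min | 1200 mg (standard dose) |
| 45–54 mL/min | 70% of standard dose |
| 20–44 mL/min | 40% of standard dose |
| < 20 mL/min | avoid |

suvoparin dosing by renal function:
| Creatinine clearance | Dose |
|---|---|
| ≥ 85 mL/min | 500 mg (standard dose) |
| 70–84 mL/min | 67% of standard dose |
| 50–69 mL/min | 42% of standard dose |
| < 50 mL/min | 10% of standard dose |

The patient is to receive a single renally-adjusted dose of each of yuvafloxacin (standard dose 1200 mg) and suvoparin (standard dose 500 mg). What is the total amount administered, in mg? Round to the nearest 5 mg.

530 mg

CrCl = (140 − 74) × 87.7 / (72 × 2) = 5788.2 / 144.00 ≈ 40.2 mL/min
CrCl ≈ 40 mL/min.
yuvafloxacin: 20–44 mL/min → 40% of 1200 mg = 480 mg.
suvoparin: < 50 mL/min → 10% of 500 mg = 50 mg.
Total = 480 + 50 = 530 mg.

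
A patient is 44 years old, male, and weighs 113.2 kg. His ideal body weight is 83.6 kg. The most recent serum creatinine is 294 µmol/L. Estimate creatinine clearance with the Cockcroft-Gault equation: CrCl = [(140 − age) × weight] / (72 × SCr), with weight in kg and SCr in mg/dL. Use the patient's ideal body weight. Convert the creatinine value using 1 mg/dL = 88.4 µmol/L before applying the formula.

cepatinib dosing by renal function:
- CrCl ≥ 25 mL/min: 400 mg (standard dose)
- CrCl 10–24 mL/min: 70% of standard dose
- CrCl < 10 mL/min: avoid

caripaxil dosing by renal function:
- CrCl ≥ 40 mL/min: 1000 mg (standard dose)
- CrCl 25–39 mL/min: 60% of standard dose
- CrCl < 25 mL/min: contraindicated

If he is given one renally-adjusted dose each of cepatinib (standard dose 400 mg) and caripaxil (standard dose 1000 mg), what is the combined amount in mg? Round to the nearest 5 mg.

1000 mg

SCr = 294 / 88.4 = 3.326 mg/dL
CrCl = (140 − 44) × 83.6 / (72 × 3.326) = 8025.6 / 239.47 ≈ 33.5 mL/min
CrCl ≈ 34 mL/min.
cepatinib: ≥ 25 mL/min → 100% of 400 mg = 400 mg.
caripaxil: 25–39 mL/min → 60% of 1000 mg = 600 mg.
Total = 400 + 600 = 1000 mg.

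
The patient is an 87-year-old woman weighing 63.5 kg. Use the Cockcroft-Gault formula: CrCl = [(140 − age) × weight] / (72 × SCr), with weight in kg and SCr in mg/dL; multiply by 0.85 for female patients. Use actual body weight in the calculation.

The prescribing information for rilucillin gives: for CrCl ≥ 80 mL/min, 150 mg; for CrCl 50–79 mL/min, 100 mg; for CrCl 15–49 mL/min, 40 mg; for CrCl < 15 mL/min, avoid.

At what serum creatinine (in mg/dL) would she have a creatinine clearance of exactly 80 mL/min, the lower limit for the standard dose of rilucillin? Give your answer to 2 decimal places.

0.50 mg/dL

Standard dose requires CrCl ≥ 80 mL/min.
Set (140 − 87) × 63.5 × 0.85 / (72 × SCr) = 80
SCr = (140 − 87) × 63.5 × 0.85 / (72 × 80) = 0.497 mg/dL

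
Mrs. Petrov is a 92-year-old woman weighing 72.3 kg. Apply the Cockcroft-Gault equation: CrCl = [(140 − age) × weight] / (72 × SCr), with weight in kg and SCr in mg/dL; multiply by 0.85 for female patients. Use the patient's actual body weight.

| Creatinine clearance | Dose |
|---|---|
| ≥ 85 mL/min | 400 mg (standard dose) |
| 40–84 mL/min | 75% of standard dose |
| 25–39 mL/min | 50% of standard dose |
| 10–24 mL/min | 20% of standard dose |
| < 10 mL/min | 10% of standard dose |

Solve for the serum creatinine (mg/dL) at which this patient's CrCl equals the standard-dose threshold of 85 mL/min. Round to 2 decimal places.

0.48 mg/dL

Standard dose requires CrCl ≥ 85 mL/min.
Set (140 − 92) × 72.3 × 0.85 / (72 × SCr) = 85
SCr = (140 − 92) × 72.3 × 0.85 / (72 × 85) = 0.482 mg/dL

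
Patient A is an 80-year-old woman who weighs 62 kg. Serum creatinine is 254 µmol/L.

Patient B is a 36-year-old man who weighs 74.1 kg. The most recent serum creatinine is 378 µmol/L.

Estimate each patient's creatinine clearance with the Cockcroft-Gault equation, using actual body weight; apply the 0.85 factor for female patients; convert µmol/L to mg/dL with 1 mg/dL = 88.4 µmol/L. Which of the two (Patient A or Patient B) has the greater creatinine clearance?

Patient A: SCr = 254 / 88.4 = 2.873 mg/dL
Patient A: CrCl = (140 − 80) × 62 / (72 × 2.873) × 0.85 = 3720.0 / 206.86 × 0.85 ≈ 15.3 mL/min
Patient B: SCr = 378 / 88.4 = 4.276 mg/dL
Patient B: CrCl = (140 − 36) × 74.1 / (72 × 4.276) = 7706.4 / 307.87 ≈ 25.0 mL/min
15.3 vs 25.0 mL/min → Patient B is higher.

Patient B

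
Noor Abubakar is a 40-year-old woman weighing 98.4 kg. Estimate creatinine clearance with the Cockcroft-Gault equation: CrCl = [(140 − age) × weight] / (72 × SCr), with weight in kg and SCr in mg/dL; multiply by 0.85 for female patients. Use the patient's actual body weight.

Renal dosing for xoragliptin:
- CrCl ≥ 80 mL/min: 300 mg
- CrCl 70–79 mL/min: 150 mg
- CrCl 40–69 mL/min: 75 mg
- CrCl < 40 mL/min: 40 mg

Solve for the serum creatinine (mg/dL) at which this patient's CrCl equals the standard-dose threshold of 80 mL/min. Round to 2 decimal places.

Standard dose requires CrCl ≥ 80 mL/min.
Set (140 − 40) × 98.4 × 0.85 / (72 × SCr) = 80
SCr = (140 − 40) × 98.4 × 0.85 / (72 × 80) = 1.452 mg/dL

1.45 mg/dL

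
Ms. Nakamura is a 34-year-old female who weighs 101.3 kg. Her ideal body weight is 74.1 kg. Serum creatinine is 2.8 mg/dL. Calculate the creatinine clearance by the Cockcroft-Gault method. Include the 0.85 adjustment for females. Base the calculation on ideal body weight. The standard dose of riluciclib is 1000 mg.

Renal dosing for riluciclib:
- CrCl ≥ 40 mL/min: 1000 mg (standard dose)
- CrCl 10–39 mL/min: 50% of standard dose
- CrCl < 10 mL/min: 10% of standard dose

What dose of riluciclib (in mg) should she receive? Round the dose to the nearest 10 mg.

CrCl = (140 − 34) × 74.1 / (72 × 2.8) × 0.85 = 7854.6 / 201.60 × 0.85 ≈ 33.1 mL/min
CrCl ≈ 33 mL/min → bracket 10–39 mL/min.
50% of 1000 mg = 500 mg

500 mg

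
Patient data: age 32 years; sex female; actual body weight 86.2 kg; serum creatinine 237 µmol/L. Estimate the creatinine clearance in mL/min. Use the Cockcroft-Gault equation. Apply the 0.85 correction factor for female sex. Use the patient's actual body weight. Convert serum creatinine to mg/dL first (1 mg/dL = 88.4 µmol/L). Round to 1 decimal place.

41.0 mL/min

SCr = 237 / 88.4 = 2.681 mg/dL
CrCl = (140 − 32) × 86.2 / (72 × 2.681) × 0.85 = 9309.6 / 193.03 × 0.85 ≈ 41.0 mL/min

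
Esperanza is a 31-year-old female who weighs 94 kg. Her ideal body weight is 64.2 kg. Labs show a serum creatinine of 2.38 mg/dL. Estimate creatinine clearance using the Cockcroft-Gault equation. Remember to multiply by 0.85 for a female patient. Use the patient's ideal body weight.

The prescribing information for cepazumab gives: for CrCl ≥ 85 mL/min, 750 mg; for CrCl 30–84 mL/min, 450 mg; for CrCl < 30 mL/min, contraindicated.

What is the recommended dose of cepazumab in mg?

CrCl = (140 − 31) × 64.2 / (72 × 2.38) × 0.85 = 6997.8 / 171.36 × 0.85 ≈ 34.7 mL/min
CrCl ≈ 35 mL/min → bracket 30–84 mL/min.
Dose for this bracket: 450 mg.

450 mg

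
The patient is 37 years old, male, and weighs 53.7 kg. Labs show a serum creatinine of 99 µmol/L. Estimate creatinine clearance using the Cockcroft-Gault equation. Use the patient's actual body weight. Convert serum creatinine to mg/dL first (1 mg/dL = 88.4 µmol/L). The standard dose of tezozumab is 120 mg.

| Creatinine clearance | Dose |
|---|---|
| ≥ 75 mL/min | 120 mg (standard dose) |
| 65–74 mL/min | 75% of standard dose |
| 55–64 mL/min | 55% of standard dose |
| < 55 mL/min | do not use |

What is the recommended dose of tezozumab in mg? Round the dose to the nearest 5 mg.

SCr = 99 / 88.4 = 1.12 mg/dL
CrCl = (140 − 37) × 53.7 / (72 × 1.12) = 5531.1 / 80.64 ≈ 68.6 mL/min
CrCl ≈ 69 mL/min → bracket 65–74 mL/min.
75% of 120 mg = 90 mg

90 mg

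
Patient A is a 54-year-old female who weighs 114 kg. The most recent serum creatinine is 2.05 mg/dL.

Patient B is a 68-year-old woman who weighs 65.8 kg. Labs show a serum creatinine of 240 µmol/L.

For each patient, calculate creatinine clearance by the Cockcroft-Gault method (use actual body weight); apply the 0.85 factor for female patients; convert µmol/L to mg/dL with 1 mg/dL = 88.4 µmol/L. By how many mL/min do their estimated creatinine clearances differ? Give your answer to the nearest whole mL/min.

36 mL/min

Patient A: CrCl = (140 − 54) × 114 / (72 × 2.05) × 0.85 = 9804.0 / 147.60 × 0.85 ≈ 56.5 mL/min
Patient B: SCr = 240 / 88.4 = 2.715 mg/dL
Patient B: CrCl = (140 − 68) × 65.8 / (72 × 2.715) × 0.85 = 4737.6 / 195.48 × 0.85 ≈ 20.6 mL/min
|56.5 − 20.6| = 35.9 mL/min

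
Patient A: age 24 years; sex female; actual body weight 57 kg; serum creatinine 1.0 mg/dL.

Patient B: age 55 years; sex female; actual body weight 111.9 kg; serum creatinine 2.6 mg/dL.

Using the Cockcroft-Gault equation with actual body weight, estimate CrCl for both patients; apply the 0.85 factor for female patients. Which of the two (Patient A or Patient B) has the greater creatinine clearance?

Patient A: CrCl = (140 − 24) × 57 / (72 × 1) × 0.85 = 6612.0 / 72.00 × 0.85 ≈ 78.1 mL/min
Patient B: CrCl = (140 − 55) × 111.9 / (72 × 2.6) × 0.85 = 9511.5 / 187.20 × 0.85 ≈ 43.2 mL/min
78.1 vs 43.2 mL/min → Patient A is higher.

Patient A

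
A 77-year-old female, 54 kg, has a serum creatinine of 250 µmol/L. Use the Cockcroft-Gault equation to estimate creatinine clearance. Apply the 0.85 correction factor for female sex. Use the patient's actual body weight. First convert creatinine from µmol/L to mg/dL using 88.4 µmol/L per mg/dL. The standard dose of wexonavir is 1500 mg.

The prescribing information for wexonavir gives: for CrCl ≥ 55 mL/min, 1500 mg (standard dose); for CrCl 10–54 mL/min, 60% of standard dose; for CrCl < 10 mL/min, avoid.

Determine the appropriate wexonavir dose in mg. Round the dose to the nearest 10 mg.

900 mg

SCr = 250 / 88.4 = 2.828 mg/dL
CrCl = (140 − 77) × 54 / (72 × 2.828) × 0.85 = 3402.0 / 203.62 × 0.85 ≈ 14.2 mL/min
CrCl ≈ 14 mL/min → bracket 10–54 mL/min.
60% of 1500 mg = 900 mg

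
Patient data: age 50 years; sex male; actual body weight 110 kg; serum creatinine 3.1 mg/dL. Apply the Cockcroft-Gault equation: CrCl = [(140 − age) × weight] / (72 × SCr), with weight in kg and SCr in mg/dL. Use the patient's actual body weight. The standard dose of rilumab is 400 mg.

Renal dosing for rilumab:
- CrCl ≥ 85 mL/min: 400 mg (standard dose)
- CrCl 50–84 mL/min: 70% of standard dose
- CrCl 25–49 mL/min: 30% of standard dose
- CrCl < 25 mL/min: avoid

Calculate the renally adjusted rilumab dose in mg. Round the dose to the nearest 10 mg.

CrCl = (140 − 50) × 110 / (72 × 3.1) = 9900.0 / 223.20 ≈ 44.4 mL/min
CrCl ≈ 44 mL/min → bracket 25–49 mL/min.
30% of 400 mg = 120 mg

120 mg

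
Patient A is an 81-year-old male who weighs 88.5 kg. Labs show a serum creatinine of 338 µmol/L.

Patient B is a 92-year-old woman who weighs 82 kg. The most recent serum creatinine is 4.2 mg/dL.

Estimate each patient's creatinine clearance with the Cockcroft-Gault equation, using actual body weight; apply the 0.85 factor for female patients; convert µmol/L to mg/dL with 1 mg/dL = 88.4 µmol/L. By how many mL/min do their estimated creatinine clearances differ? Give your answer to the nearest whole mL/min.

Patient A: SCr = 338 / 88.4 = 3.824 mg/dL
Patient A: CrCl = (140 − 81) × 88.5 / (72 × 3.824) = 5221.5 / 275.33 ≈ 19.0 mL/min
Patient B: CrCl = (140 − 92) × 82 / (72 × 4.2) × 0.85 = 3936.0 / 302.40 × 0.85 ≈ 11.1 mL/min
|19.0 − 11.1| = 7.9 mL/min

8 mL/min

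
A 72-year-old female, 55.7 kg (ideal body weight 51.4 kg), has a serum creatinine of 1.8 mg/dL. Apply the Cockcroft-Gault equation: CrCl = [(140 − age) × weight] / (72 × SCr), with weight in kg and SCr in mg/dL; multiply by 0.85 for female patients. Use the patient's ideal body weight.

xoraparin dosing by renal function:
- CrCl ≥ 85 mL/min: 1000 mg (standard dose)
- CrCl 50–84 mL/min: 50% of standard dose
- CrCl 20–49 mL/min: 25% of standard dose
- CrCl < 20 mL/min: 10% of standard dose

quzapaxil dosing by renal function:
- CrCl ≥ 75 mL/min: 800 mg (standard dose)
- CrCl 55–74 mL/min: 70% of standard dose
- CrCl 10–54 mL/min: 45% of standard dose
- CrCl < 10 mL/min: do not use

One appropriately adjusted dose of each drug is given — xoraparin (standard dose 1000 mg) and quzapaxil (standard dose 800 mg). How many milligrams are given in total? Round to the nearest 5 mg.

CrCl = (140 − 72) × 51.4 / (72 × 1.8) × 0.85 = 3495.2 / 129.60 × 0.85 ≈ 22.9 mL/min
CrCl ≈ 23 mL/min.
xoraparin: 20–49 mL/min → 25% of 1000 mg = 250 mg.
quzapaxil: 10–54 mL/min → 45% of 800 mg = 360 mg.
Total = 250 + 360 = 610 mg.

610 mg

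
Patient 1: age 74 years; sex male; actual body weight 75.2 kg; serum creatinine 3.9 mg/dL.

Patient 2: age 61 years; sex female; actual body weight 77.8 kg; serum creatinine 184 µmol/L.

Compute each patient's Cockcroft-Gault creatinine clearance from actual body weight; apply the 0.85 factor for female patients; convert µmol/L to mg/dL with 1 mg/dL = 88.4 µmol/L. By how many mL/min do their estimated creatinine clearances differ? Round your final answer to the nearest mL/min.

17 mL/min

Patient 1: CrCl = (140 − 74) × 75.2 / (72 × 3.9) = 4963.2 / 280.80 ≈ 17.7 mL/min
Patient 2: SCr = 184 / 88.4 = 2.081 mg/dL
Patient 2: CrCl = (140 − 61) × 77.8 / (72 × 2.081) × 0.85 = 6146.2 / 149.83 × 0.85 ≈ 34.9 mL/min
|17.7 − 34.9| = 17.2 mL/min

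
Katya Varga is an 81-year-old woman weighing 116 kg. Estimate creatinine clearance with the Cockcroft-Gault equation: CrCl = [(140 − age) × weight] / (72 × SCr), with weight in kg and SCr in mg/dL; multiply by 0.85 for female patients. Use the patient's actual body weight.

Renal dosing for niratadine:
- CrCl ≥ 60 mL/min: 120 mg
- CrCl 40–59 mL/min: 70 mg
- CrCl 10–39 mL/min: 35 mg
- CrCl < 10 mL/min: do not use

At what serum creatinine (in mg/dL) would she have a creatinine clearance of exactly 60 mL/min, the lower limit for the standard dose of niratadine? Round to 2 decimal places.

1.35 mg/dL

Standard dose requires CrCl ≥ 60 mL/min.
Set (140 − 81) × 116 × 0.85 / (72 × SCr) = 60
SCr = (140 − 81) × 116 × 0.85 / (72 × 60) = 1.347 mg/dL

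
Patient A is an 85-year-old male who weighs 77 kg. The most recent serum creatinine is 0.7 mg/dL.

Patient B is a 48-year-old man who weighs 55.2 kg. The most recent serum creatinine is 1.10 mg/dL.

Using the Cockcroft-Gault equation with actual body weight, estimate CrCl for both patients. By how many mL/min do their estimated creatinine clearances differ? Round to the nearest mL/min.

Patient A: CrCl = (140 − 85) × 77 / (72 × 0.7) = 4235.0 / 50.40 ≈ 84.0 mL/min
Patient B: CrCl = (140 − 48) × 55.2 / (72 × 1.1) = 5078.4 / 79.20 ≈ 64.1 mL/min
|84.0 − 64.1| = 19.9 mL/min

20 mL/min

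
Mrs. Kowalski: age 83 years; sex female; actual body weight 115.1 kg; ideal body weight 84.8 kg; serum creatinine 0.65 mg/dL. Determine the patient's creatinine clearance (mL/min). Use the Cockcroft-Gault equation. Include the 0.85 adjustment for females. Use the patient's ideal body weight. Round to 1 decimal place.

CrCl = (140 − 83) × 84.8 / (72 × 0.65) × 0.85 = 4833.6 / 46.80 × 0.85 ≈ 87.8 mL/min

87.8 mL/min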